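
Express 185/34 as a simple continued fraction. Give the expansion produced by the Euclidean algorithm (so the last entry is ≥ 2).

[5; 2, 3, 1, 3]

185 = 5*34 + 15
34 = 2*15 + 4
15 = 3*4 + 3
4 = 1*3 + 1
3 = 3*1 + 0  (stop)
So 185/34 = [5; 2, 3, 1, 3].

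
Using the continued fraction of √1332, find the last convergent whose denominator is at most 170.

5292/145

√1332 = [36; 2, 72, …] (period length 2).
Convergents:
  p_0/q_0 = 36/1
  p_1/q_1 = 73/2
  p_2/q_2 = 5292/145
  p_3/q_3 = 10657/292
q_2 = 145 ≤ 170 < 292 = q_3, so the answer is 5292/145.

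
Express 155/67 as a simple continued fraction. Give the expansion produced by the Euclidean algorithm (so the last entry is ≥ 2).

[2; 3, 5, 4]

155 = 2×67 + 21
67 = 3×21 + 4
21 = 5×4 + 1
4 = 4×1 + 0  (stop)
So 155/67 = [2; 3, 5, 4].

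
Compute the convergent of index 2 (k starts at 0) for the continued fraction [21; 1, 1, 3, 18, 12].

43/2

Using pₖ = aₖpₖ₋₁ + pₖ₋₂, qₖ = aₖqₖ₋₁ + qₖ₋₂ (with p₋₁=1, p₋₂=0, q₋₁=0, q₋₂=1):
  k=0: a=21, p=21, q=1
  k=1: a=1, p=22, q=1
  k=2: a=1, p=43, q=2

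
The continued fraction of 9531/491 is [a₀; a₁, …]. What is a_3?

3

9531 = 19·491 + 202   →  a_0 = 19
491 = 2·202 + 87   →  a_1 = 2
202 = 2·87 + 28   →  a_2 = 2
87 = 3·28 + 3   →  a_3 = 3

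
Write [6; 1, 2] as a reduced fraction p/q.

20/3

Using pₖ = aₖpₖ₋₁ + pₖ₋₂ and qₖ = aₖqₖ₋₁ + qₖ₋₂:
  k=0: a=6, p=6, q=1
  k=1: a=1, p=7, q=1
  k=2: a=2, p=20, q=3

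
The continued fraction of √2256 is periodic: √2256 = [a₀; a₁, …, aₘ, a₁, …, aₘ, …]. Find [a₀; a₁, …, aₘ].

a₀ = ⌊√2256⌋ = 47.

[47; 2, 94]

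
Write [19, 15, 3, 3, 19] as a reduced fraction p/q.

56300/2953

Fold from the inside: start with 19/1.
  3 + 1/19 = 58/19
  3 + 19/58 = 193/58
  15 + 58/193 = 2953/193
  19 + 193/2953 = 56300/2953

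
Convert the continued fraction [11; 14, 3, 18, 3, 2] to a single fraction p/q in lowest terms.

Fold from the inside: start with 2/1.
  3 + 1/2 = 7/2
  18 + 2/7 = 128/7
  3 + 7/128 = 391/128
  14 + 128/391 = 5602/391
  11 + 391/5602 = 62013/5602

62013/5602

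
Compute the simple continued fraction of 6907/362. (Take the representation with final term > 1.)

[19; 12, 2, 14]

6907 = 19×362 + 29
362 = 12×29 + 14
29 = 2×14 + 1
14 = 14×1 + 0  (stop)
So 6907/362 = [19; 12, 2, 14].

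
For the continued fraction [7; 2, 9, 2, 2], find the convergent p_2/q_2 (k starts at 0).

142/19

Using pₖ = aₖpₖ₋₁ + pₖ₋₂, qₖ = aₖqₖ₋₁ + qₖ₋₂ (with p₋₁=1, p₋₂=0, q₋₁=0, q₋₂=1):
  k=0: a=7, p=7, q=1
  k=1: a=2, p=15, q=2
  k=2: a=9, p=142, q=19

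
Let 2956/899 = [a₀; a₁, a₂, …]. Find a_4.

7

2956 = 3·899 + 259   →  a_0 = 3
899 = 3·259 + 122   →  a_1 = 3
259 = 2·122 + 15   →  a_2 = 2
122 = 8·15 + 2   →  a_3 = 8
15 = 7·2 + 1   →  a_4 = 7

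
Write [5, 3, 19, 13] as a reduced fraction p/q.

Using pₖ = aₖpₖ₋₁ + pₖ₋₂ and qₖ = aₖqₖ₋₁ + qₖ₋₂:
  k=0: a=5, p=5, q=1
  k=1: a=3, p=16, q=3
  k=2: a=19, p=309, q=58
  k=3: a=13, p=4033, q=757

4033/757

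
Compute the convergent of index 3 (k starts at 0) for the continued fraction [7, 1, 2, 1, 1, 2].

Using pₖ = aₖpₖ₋₁ + pₖ₋₂, qₖ = aₖqₖ₋₁ + qₖ₋₂ (with p₋₁=1, p₋₂=0, q₋₁=0, q₋₂=1):
  k=0: a=7, p=7, q=1
  k=1: a=1, p=8, q=1
  k=2: a=2, p=23, q=3
  k=3: a=1, p=31, q=4

31/4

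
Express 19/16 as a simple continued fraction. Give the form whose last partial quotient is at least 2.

19 = 1×16 + 3
16 = 5×3 + 1
3 = 3×1 + 0  (stop)
So 19/16 = [1; 5, 3].

[1; 5, 3]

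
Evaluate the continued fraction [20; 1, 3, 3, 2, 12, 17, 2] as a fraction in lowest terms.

272356/13115

Fold from the inside: start with 2/1.
  17 + 1/2 = 35/2
  12 + 2/35 = 422/35
  2 + 35/422 = 879/422
  3 + 422/879 = 3059/879
  3 + 879/3059 = 10056/3059
  1 + 3059/10056 = 13115/10056
  20 + 10056/13115 = 272356/13115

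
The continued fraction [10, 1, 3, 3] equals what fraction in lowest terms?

140/13

Using pₖ = aₖpₖ₋₁ + pₖ₋₂ and qₖ = aₖqₖ₋₁ + qₖ₋₂:
  k=0: a=10, p=10, q=1
  k=1: a=1, p=11, q=1
  k=2: a=3, p=43, q=4
  k=3: a=3, p=140, q=13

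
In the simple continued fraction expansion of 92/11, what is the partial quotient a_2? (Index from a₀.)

92 = 8·11 + 4   →  a_0 = 8
11 = 2·4 + 3   →  a_1 = 2
4 = 1·3 + 1   →  a_2 = 1

1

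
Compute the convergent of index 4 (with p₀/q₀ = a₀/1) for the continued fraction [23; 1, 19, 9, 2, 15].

9149/382

Using pₖ = aₖpₖ₋₁ + pₖ₋₂, qₖ = aₖqₖ₋₁ + qₖ₋₂ (with p₋₁=1, p₋₂=0, q₋₁=0, q₋₂=1):
  k=0: a=23, p=23, q=1
  k=1: a=1, p=24, q=1
  k=2: a=19, p=479, q=20
  k=3: a=9, p=4335, q=181
  k=4: a=2, p=9149, q=382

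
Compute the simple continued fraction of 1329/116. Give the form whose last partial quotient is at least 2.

[11; 2, 5, 3, 3]

1329 = 11·116 + 53
116 = 2·53 + 10
53 = 5·10 + 3
10 = 3·3 + 1
3 = 3·1 + 0  (stop)
So 1329/116 = [11; 2, 5, 3, 3].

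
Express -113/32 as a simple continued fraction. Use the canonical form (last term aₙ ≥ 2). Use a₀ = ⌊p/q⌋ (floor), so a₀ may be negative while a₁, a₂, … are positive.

-113 = -4*32 + 15
32 = 2*15 + 2
15 = 7*2 + 1
2 = 2*1 + 0  (stop)
So -113/32 = [-4; 2, 7, 2].

[-4; 2, 7, 2]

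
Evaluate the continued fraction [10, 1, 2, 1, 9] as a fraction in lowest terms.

419/39

Using pₖ = aₖpₖ₋₁ + pₖ₋₂ and qₖ = aₖqₖ₋₁ + qₖ₋₂:
  k=0: a=10, p=10, q=1
  k=1: a=1, p=11, q=1
  k=2: a=2, p=32, q=3
  k=3: a=1, p=43, q=4
  k=4: a=9, p=419, q=39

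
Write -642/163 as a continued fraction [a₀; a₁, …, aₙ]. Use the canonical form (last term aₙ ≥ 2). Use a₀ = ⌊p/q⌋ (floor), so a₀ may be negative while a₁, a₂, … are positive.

-642 = -4×163 + 10
163 = 16×10 + 3
10 = 3×3 + 1
3 = 3×1 + 0  (stop)
So -642/163 = [-4; 16, 3, 3].

[-4; 16, 3, 3]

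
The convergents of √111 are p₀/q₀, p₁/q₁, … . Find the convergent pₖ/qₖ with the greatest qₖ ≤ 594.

6058/575

√111 = [10; 1, 1, 6, 1, 1, 20, …] (period length 6).
Convergents:
  p_0/q_0 = 10/1
  p_1/q_1 = 11/1
  p_2/q_2 = 21/2
  p_3/q_3 = 137/13
  p_4/q_4 = 158/15
  p_5/q_5 = 295/28
  p_6/q_6 = 6058/575
  p_7/q_7 = 6353/603
q_6 = 575 ≤ 594 < 603 = q_7, so the answer is 6058/575.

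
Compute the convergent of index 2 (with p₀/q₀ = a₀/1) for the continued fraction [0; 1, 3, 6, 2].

3/4

Using pₖ = aₖpₖ₋₁ + pₖ₋₂, qₖ = aₖqₖ₋₁ + qₖ₋₂ (with p₋₁=1, p₋₂=0, q₋₁=0, q₋₂=1):
  k=0: a=0, p=0, q=1
  k=1: a=1, p=1, q=1
  k=2: a=3, p=3, q=4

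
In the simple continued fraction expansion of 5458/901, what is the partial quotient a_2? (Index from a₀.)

3

5458 = 6·901 + 52   →  a_0 = 6
901 = 17·52 + 17   →  a_1 = 17
52 = 3·17 + 1   →  a_2 = 3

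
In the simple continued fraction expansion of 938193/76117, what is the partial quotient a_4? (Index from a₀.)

18

938193 = 12·76117 + 24789   →  a_0 = 12
76117 = 3·24789 + 1750   →  a_1 = 3
24789 = 14·1750 + 289   →  a_2 = 14
1750 = 6·289 + 16   →  a_3 = 6
289 = 18·16 + 1   →  a_4 = 18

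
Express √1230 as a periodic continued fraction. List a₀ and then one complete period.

[35; 14, 70]

a₀ = ⌊√1230⌋ = 35.
With m₀=0, d₀=1 and mₖ₊₁ = dₖaₖ − mₖ, dₖ₊₁ = (n − mₖ₊₁²)/dₖ, aₖ₊₁ = ⌊(a₀+mₖ₊₁)/dₖ₊₁⌋:
  k=1: m=35, d=5, a=14
  k=2: m=35, d=1, a=70
d=1 and a=2a₀=70 at k=2, so the next step gives (m, d) = (35, 5) again — its k=1 value — and the period has length 2.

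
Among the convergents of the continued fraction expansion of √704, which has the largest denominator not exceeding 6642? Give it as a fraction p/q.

79201/2985

√704 = [26; 1, 1, 7, 13, 7, 1, 1, 52, …] (period length 8).
Convergents:
  p_0/q_0 = 26/1
  p_1/q_1 = 27/1
  p_2/q_2 = 53/2
  p_3/q_3 = 398/15
  p_4/q_4 = 5227/197
  p_5/q_5 = 36987/1394
  p_6/q_6 = 42214/1591
  p_7/q_7 = 79201/2985
  p_8/q_8 = 4160666/156811
q_7 = 2985 ≤ 6642 < 156811 = q_8, so the answer is 79201/2985.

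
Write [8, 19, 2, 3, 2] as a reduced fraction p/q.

2504/311

Fold from the inside: start with 2/1.
  3 + 1/2 = 7/2
  2 + 2/7 = 16/7
  19 + 7/16 = 311/16
  8 + 16/311 = 2504/311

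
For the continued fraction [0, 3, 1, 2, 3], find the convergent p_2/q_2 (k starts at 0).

Using pₖ = aₖpₖ₋₁ + pₖ₋₂, qₖ = aₖqₖ₋₁ + qₖ₋₂ (with p₋₁=1, p₋₂=0, q₋₁=0, q₋₂=1):
  k=0: a=0, p=0, q=1
  k=1: a=3, p=1, q=3
  k=2: a=1, p=1, q=4

1/4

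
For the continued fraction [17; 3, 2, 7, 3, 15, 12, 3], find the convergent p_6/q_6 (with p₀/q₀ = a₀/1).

Using pₖ = aₖpₖ₋₁ + pₖ₋₂, qₖ = aₖqₖ₋₁ + qₖ₋₂ (with p₋₁=1, p₋₂=0, q₋₁=0, q₋₂=1):
  k=0: a=17, p=17, q=1
  k=1: a=3, p=52, q=3
  k=2: a=2, p=121, q=7
  k=3: a=7, p=899, q=52
  k=4: a=3, p=2818, q=163
  k=5: a=15, p=43169, q=2497
  k=6: a=12, p=520846, q=30127

520846/30127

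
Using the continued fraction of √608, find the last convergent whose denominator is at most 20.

74/3

√608 = [24; 1, 1, 1, 11, 1, 1, 1, 48, …] (period length 8).
Convergents:
  p_0/q_0 = 24/1
  p_1/q_1 = 25/1
  p_2/q_2 = 49/2
  p_3/q_3 = 74/3
  p_4/q_4 = 863/35
q_3 = 3 ≤ 20 < 35 = q_4, so the answer is 74/3.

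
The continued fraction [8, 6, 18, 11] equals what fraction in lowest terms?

Fold from the inside: start with 11/1.
  18 + 1/11 = 199/11
  6 + 11/199 = 1205/199
  8 + 199/1205 = 9839/1205

9839/1205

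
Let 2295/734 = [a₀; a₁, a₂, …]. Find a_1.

7

2295 = 3·734 + 93   →  a_0 = 3
734 = 7·93 + 83   →  a_1 = 7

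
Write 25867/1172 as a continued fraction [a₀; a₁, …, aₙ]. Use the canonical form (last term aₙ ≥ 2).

[22; 14, 8, 3, 3]

25867 = 22×1172 + 83
1172 = 14×83 + 10
83 = 8×10 + 3
10 = 3×3 + 1
3 = 3×1 + 0  (stop)
So 25867/1172 = [22; 14, 8, 3, 3].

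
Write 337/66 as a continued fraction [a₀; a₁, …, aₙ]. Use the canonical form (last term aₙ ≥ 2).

337 = 5·66 + 7
66 = 9·7 + 3
7 = 2·3 + 1
3 = 3·1 + 0  (stop)
So 337/66 = [5; 9, 2, 3].

[5; 9, 2, 3]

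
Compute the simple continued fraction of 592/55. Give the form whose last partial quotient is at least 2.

592 = 10*55 + 42
55 = 1*42 + 13
42 = 3*13 + 3
13 = 4*3 + 1
3 = 3*1 + 0  (stop)
So 592/55 = [10; 1, 3, 4, 3].

[10; 1, 3, 4, 3]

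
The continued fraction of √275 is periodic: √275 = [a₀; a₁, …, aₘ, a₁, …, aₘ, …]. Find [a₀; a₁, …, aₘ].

[16; 1, 1, 2, 1, 1, 32]

a₀ = ⌊√275⌋ = 16.
With m₀=0, d₀=1 and mₖ₊₁ = dₖaₖ − mₖ, dₖ₊₁ = (n − mₖ₊₁²)/dₖ, aₖ₊₁ = ⌊(a₀+mₖ₊₁)/dₖ₊₁⌋:
  k=1: m=16, d=19, a=1
  k=2: m=3, d=14, a=1
  k=3: m=11, d=11, a=2
  k=4: m=11, d=14, a=1
  k=5: m=3, d=19, a=1
  k=6: m=16, d=1, a=32
d=1 and a=2a₀=32 at k=6, so the next step gives (m, d) = (16, 19) again — its k=1 value — and the period has length 6.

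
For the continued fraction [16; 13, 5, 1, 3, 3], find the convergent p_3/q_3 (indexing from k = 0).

Using pₖ = aₖpₖ₋₁ + pₖ₋₂, qₖ = aₖqₖ₋₁ + qₖ₋₂ (with p₋₁=1, p₋₂=0, q₋₁=0, q₋₂=1):
  k=0: a=16, p=16, q=1
  k=1: a=13, p=209, q=13
  k=2: a=5, p=1061, q=66
  k=3: a=1, p=1270, q=79

1270/79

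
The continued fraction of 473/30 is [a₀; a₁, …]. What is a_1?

473 = 15·30 + 23   →  a_0 = 15
30 = 1·23 + 7   →  a_1 = 1

1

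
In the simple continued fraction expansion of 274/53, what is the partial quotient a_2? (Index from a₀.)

1

274 = 5·53 + 9   →  a_0 = 5
53 = 5·9 + 8   →  a_1 = 5
9 = 1·8 + 1   →  a_2 = 1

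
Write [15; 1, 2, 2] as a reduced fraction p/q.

Using pₖ = aₖpₖ₋₁ + pₖ₋₂ and qₖ = aₖqₖ₋₁ + qₖ₋₂:
  k=0: a=15, p=15, q=1
  k=1: a=1, p=16, q=1
  k=2: a=2, p=47, q=3
  k=3: a=2, p=110, q=7

110/7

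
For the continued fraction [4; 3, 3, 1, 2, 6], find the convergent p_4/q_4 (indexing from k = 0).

155/36

Using pₖ = aₖpₖ₋₁ + pₖ₋₂, qₖ = aₖqₖ₋₁ + qₖ₋₂ (with p₋₁=1, p₋₂=0, q₋₁=0, q₋₂=1):
  k=0: a=4, p=4, q=1
  k=1: a=3, p=13, q=3
  k=2: a=3, p=43, q=10
  k=3: a=1, p=56, q=13
  k=4: a=2, p=155, q=36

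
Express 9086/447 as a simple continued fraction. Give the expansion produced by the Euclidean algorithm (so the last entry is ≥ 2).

[20; 3, 16, 4, 2]

9086 = 20×447 + 146
447 = 3×146 + 9
146 = 16×9 + 2
9 = 4×2 + 1
2 = 2×1 + 0  (stop)
So 9086/447 = [20; 3, 16, 4, 2].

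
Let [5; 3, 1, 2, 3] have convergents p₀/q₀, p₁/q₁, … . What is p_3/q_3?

Using pₖ = aₖpₖ₋₁ + pₖ₋₂, qₖ = aₖqₖ₋₁ + qₖ₋₂ (with p₋₁=1, p₋₂=0, q₋₁=0, q₋₂=1):
  k=0: a=5, p=5, q=1
  k=1: a=3, p=16, q=3
  k=2: a=1, p=21, q=4
  k=3: a=2, p=58, q=11

58/11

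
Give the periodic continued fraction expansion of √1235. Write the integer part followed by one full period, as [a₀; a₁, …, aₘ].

[35; 7, 70]

a₀ = ⌊√1235⌋ = 35.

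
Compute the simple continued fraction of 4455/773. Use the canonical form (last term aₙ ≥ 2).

4455 = 5×773 + 590
773 = 1×590 + 183
590 = 3×183 + 41
183 = 4×41 + 19
41 = 2×19 + 3
19 = 6×3 + 1
3 = 3×1 + 0  (stop)
So 4455/773 = [5; 1, 3, 4, 2, 6, 3].

[5; 1, 3, 4, 2, 6, 3]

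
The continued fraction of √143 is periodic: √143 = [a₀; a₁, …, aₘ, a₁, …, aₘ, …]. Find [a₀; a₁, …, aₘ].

a₀ = ⌊√143⌋ = 11.
With m₀=0, d₀=1 and mₖ₊₁ = dₖaₖ − mₖ, dₖ₊₁ = (n − mₖ₊₁²)/dₖ, aₖ₊₁ = ⌊(a₀+mₖ₊₁)/dₖ₊₁⌋:
  k=1: m=11, d=22, a=1
  k=2: m=11, d=1, a=22
d=1 and a=2a₀=22 at k=2, so the next step gives (m, d) = (11, 22) again — its k=1 value — and the period has length 2.

[11; 1, 22]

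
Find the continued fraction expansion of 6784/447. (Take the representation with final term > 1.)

[15; 5, 1, 1, 1, 12, 2]

6784 = 15×447 + 79
447 = 5×79 + 52
79 = 1×52 + 27
52 = 1×27 + 25
27 = 1×25 + 2
25 = 12×2 + 1
2 = 2×1 + 0  (stop)
So 6784/447 = [15; 5, 1, 1, 1, 12, 2].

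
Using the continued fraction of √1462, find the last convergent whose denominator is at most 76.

√1462 = [38; 4, 4, 4, 76, …] (period length 4).
Convergents:
  p_0/q_0 = 38/1
  p_1/q_1 = 153/4
  p_2/q_2 = 650/17
  p_3/q_3 = 2753/72
  p_4/q_4 = 209878/5489
q_3 = 72 ≤ 76 < 5489 = q_4, so the answer is 2753/72.

2753/72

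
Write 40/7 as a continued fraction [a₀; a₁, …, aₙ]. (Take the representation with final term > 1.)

[5; 1, 2, 2]

40 = 5*7 + 5
7 = 1*5 + 2
5 = 2*2 + 1
2 = 2*1 + 0  (stop)
So 40/7 = [5; 1, 2, 2].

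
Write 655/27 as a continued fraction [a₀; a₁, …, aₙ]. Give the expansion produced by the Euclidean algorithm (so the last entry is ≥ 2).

[24; 3, 1, 6]

655 = 24×27 + 7
27 = 3×7 + 6
7 = 1×6 + 1
6 = 6×1 + 0  (stop)
So 655/27 = [24; 3, 1, 6].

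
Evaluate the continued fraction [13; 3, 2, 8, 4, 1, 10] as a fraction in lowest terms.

Fold from the inside: start with 10/1.
  1 + 1/10 = 11/10
  4 + 10/11 = 54/11
  8 + 11/54 = 443/54
  2 + 54/443 = 940/443
  3 + 443/940 = 3263/940
  13 + 940/3263 = 43359/3263

43359/3263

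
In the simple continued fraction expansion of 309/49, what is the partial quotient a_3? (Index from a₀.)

309 = 6·49 + 15   →  a_0 = 6
49 = 3·15 + 4   →  a_1 = 3
15 = 3·4 + 3   →  a_2 = 3
4 = 1·3 + 1   →  a_3 = 1

1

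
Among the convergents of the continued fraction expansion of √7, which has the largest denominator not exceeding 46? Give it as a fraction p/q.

82/31

√7 = [2; 1, 1, 1, 4, …] (period length 4).
Convergents:
  p_0/q_0 = 2/1
  p_1/q_1 = 3/1
  p_2/q_2 = 5/2
  p_3/q_3 = 8/3
  p_4/q_4 = 37/14
  p_5/q_5 = 45/17
  p_6/q_6 = 82/31
  p_7/q_7 = 127/48
q_6 = 31 ≤ 46 < 48 = q_7, so the answer is 82/31.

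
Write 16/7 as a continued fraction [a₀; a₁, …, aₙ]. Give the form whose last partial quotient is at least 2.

[2; 3, 2]

16 = 2*7 + 2
7 = 3*2 + 1
2 = 2*1 + 0  (stop)
So 16/7 = [2; 3, 2].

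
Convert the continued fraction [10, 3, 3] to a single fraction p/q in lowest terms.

Using pₖ = aₖpₖ₋₁ + pₖ₋₂ and qₖ = aₖqₖ₋₁ + qₖ₋₂:
  k=0: a=10, p=10, q=1
  k=1: a=3, p=31, q=3
  k=2: a=3, p=103, q=10

103/10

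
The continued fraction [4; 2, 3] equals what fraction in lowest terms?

31/7

Using pₖ = aₖpₖ₋₁ + pₖ₋₂ and qₖ = aₖqₖ₋₁ + qₖ₋₂:
  k=0: a=4, p=4, q=1
  k=1: a=2, p=9, q=2
  k=2: a=3, p=31, q=7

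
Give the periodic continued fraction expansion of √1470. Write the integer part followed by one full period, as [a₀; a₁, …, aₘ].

a₀ = ⌊√1470⌋ = 38.
With m₀=0, d₀=1 and mₖ₊₁ = dₖaₖ − mₖ, dₖ₊₁ = (n − mₖ₊₁²)/dₖ, aₖ₊₁ = ⌊(a₀+mₖ₊₁)/dₖ₊₁⌋:
  k=1: m=38, d=26, a=2
  k=2: m=14, d=49, a=1
  k=3: m=35, d=5, a=14
  k=4: m=35, d=49, a=1
  k=5: m=14, d=26, a=2
  k=6: m=38, d=1, a=76
d=1 and a=2a₀=76 at k=6, so the next step gives (m, d) = (38, 26) again — its k=1 value — and the period has length 6.

[38; 2, 1, 14, 1, 2, 76]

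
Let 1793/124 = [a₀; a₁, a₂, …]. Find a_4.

1793 = 14·124 + 57   →  a_0 = 14
124 = 2·57 + 10   →  a_1 = 2
57 = 5·10 + 7   →  a_2 = 5
10 = 1·7 + 3   →  a_3 = 1
7 = 2·3 + 1   →  a_4 = 2

2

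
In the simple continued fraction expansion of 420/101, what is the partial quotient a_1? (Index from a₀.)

420 = 4·101 + 16   →  a_0 = 4
101 = 6·16 + 5   →  a_1 = 6

6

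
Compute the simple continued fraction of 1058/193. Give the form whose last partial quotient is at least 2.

[5; 2, 13, 3, 2]

1058 = 5*193 + 93
193 = 2*93 + 7
93 = 13*7 + 2
7 = 3*2 + 1
2 = 2*1 + 0  (stop)
So 1058/193 = [5; 2, 13, 3, 2].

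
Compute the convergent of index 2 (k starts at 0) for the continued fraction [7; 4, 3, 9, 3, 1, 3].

94/13

Using pₖ = aₖpₖ₋₁ + pₖ₋₂, qₖ = aₖqₖ₋₁ + qₖ₋₂ (with p₋₁=1, p₋₂=0, q₋₁=0, q₋₂=1):
  k=0: a=7, p=7, q=1
  k=1: a=4, p=29, q=4
  k=2: a=3, p=94, q=13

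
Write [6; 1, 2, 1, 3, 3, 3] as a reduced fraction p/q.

Fold from the inside: start with 3/1.
  3 + 1/3 = 10/3
  3 + 3/10 = 33/10
  1 + 10/33 = 43/33
  2 + 33/43 = 119/43
  1 + 43/119 = 162/119
  6 + 119/162 = 1091/162

1091/162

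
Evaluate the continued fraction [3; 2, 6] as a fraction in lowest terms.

Fold from the inside: start with 6/1.
  2 + 1/6 = 13/6
  3 + 6/13 = 45/13

45/13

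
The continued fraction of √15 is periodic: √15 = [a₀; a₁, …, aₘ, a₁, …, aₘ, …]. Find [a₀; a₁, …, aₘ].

[3; 1, 6]

a₀ = ⌊√15⌋ = 3.
With m₀=0, d₀=1 and mₖ₊₁ = dₖaₖ − mₖ, dₖ₊₁ = (n − mₖ₊₁²)/dₖ, aₖ₊₁ = ⌊(a₀+mₖ₊₁)/dₖ₊₁⌋:
  k=1: m=3, d=6, a=1
  k=2: m=3, d=1, a=6
d=1 and a=2a₀=6 at k=2, so the next step gives (m, d) = (3, 6) again — its k=1 value — and the period has length 2.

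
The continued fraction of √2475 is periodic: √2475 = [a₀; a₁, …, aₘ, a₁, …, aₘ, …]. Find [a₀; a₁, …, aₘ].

[49; 1, 2, 1, 98]

a₀ = ⌊√2475⌋ = 49.
With m₀=0, d₀=1 and mₖ₊₁ = dₖaₖ − mₖ, dₖ₊₁ = (n − mₖ₊₁²)/dₖ, aₖ₊₁ = ⌊(a₀+mₖ₊₁)/dₖ₊₁⌋:
  k=1: m=49, d=74, a=1
  k=2: m=25, d=25, a=2
  k=3: m=25, d=74, a=1
  k=4: m=49, d=1, a=98
d=1 and a=2a₀=98 at k=4, so the next step gives (m, d) = (49, 74) again — its k=1 value — and the period has length 4.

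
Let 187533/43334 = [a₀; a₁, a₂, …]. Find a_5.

2

187533 = 4·43334 + 14197   →  a_0 = 4
43334 = 3·14197 + 743   →  a_1 = 3
14197 = 19·743 + 80   →  a_2 = 19
743 = 9·80 + 23   →  a_3 = 9
80 = 3·23 + 11   →  a_4 = 3
23 = 2·11 + 1   →  a_5 = 2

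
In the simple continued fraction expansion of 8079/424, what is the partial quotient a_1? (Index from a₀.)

8079 = 19·424 + 23   →  a_0 = 19
424 = 18·23 + 10   →  a_1 = 18

18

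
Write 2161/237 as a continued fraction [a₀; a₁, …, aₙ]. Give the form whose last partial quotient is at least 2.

[9; 8, 2, 6, 2]

2161 = 9×237 + 28
237 = 8×28 + 13
28 = 2×13 + 2
13 = 6×2 + 1
2 = 2×1 + 0  (stop)
So 2161/237 = [9; 8, 2, 6, 2].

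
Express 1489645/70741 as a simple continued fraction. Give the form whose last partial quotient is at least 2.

1489645 = 21*70741 + 4084
70741 = 17*4084 + 1313
4084 = 3*1313 + 145
1313 = 9*145 + 8
145 = 18*8 + 1
8 = 8*1 + 0  (stop)
So 1489645/70741 = [21; 17, 3, 9, 18, 8].

[21; 17, 3, 9, 18, 8]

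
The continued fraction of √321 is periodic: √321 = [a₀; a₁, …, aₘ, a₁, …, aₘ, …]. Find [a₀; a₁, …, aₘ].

a₀ = ⌊√321⌋ = 17.
With m₀=0, d₀=1 and mₖ₊₁ = dₖaₖ − mₖ, dₖ₊₁ = (n − mₖ₊₁²)/dₖ, aₖ₊₁ = ⌊(a₀+mₖ₊₁)/dₖ₊₁⌋:
  k=1: m=17, d=32, a=1
  k=2: m=15, d=3, a=10
  k=3: m=15, d=32, a=1
  k=4: m=17, d=1, a=34
d=1 and a=2a₀=34 at k=4, so the next step gives (m, d) = (17, 32) again — its k=1 value — and the period has length 4.

[17; 1, 10, 1, 34]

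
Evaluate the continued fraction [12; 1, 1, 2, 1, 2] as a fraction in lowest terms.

Using pₖ = aₖpₖ₋₁ + pₖ₋₂ and qₖ = aₖqₖ₋₁ + qₖ₋₂:
  k=0: a=12, p=12, q=1
  k=1: a=1, p=13, q=1
  k=2: a=1, p=25, q=2
  k=3: a=2, p=63, q=5
  k=4: a=1, p=88, q=7
  k=5: a=2, p=239, q=19

239/19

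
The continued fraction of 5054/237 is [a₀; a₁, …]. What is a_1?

5054 = 21·237 + 77   →  a_0 = 21
237 = 3·77 + 6   →  a_1 = 3

3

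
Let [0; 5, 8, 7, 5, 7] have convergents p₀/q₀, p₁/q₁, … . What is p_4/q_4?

293/1501

Using pₖ = aₖpₖ₋₁ + pₖ₋₂, qₖ = aₖqₖ₋₁ + qₖ₋₂ (with p₋₁=1, p₋₂=0, q₋₁=0, q₋₂=1):
  k=0: a=0, p=0, q=1
  k=1: a=5, p=1, q=5
  k=2: a=8, p=8, q=41
  k=3: a=7, p=57, q=292
  k=4: a=5, p=293, q=1501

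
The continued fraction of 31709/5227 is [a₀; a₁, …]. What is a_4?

3

31709 = 6·5227 + 347   →  a_0 = 6
5227 = 15·347 + 22   →  a_1 = 15
347 = 15·22 + 17   →  a_2 = 15
22 = 1·17 + 5   →  a_3 = 1
17 = 3·5 + 2   →  a_4 = 3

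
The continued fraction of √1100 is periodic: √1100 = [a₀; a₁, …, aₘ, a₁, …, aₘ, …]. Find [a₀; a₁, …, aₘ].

a₀ = ⌊√1100⌋ = 33.

[33; 6, 66]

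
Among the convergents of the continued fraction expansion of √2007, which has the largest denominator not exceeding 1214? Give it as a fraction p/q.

20115/449

√2007 = [44; 1, 3, 1, 88, …] (period length 4).
Convergents:
  p_0/q_0 = 44/1
  p_1/q_1 = 45/1
  p_2/q_2 = 179/4
  p_3/q_3 = 224/5
  p_4/q_4 = 19891/444
  p_5/q_5 = 20115/449
  p_6/q_6 = 80236/1791
q_5 = 449 ≤ 1214 < 1791 = q_6, so the answer is 20115/449.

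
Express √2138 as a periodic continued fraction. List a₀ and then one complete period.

a₀ = ⌊√2138⌋ = 46.
With m₀=0, d₀=1 and mₖ₊₁ = dₖaₖ − mₖ, dₖ₊₁ = (n − mₖ₊₁²)/dₖ, aₖ₊₁ = ⌊(a₀+mₖ₊₁)/dₖ₊₁⌋:
  k=1: m=46, d=22, a=4
  k=2: m=42, d=17, a=5
  k=3: m=43, d=17, a=5
  k=4: m=42, d=22, a=4
  k=5: m=46, d=1, a=92
d=1 and a=2a₀=92 at k=5, so the next step gives (m, d) = (46, 22) again — its k=1 value — and the period has length 5.

[46; 4, 5, 5, 4, 92]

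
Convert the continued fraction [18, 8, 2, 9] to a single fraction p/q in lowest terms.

Using pₖ = aₖpₖ₋₁ + pₖ₋₂ and qₖ = aₖqₖ₋₁ + qₖ₋₂:
  k=0: a=18, p=18, q=1
  k=1: a=8, p=145, q=8
  k=2: a=2, p=308, q=17
  k=3: a=9, p=2917, q=161

2917/161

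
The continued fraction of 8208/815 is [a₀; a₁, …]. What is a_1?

8208 = 10·815 + 58   →  a_0 = 10
815 = 14·58 + 3   →  a_1 = 14

14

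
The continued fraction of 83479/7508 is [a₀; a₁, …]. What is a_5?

9

83479 = 11·7508 + 891   →  a_0 = 11
7508 = 8·891 + 380   →  a_1 = 8
891 = 2·380 + 131   →  a_2 = 2
380 = 2·131 + 118   →  a_3 = 2
131 = 1·118 + 13   →  a_4 = 1
118 = 9·13 + 1   →  a_5 = 9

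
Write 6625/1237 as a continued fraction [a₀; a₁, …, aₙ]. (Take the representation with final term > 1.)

6625 = 5*1237 + 440
1237 = 2*440 + 357
440 = 1*357 + 83
357 = 4*83 + 25
83 = 3*25 + 8
25 = 3*8 + 1
8 = 8*1 + 0  (stop)
So 6625/1237 = [5; 2, 1, 4, 3, 3, 8].

[5; 2, 1, 4, 3, 3, 8]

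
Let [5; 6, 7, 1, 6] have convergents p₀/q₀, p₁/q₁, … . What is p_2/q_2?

222/43

Using pₖ = aₖpₖ₋₁ + pₖ₋₂, qₖ = aₖqₖ₋₁ + qₖ₋₂ (with p₋₁=1, p₋₂=0, q₋₁=0, q₋₂=1):
  k=0: a=5, p=5, q=1
  k=1: a=6, p=31, q=6
  k=2: a=7, p=222, q=43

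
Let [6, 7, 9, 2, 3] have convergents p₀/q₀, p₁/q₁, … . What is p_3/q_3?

Using pₖ = aₖpₖ₋₁ + pₖ₋₂, qₖ = aₖqₖ₋₁ + qₖ₋₂ (with p₋₁=1, p₋₂=0, q₋₁=0, q₋₂=1):
  k=0: a=6, p=6, q=1
  k=1: a=7, p=43, q=7
  k=2: a=9, p=393, q=64
  k=3: a=2, p=829, q=135

829/135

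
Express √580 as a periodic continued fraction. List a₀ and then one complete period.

[24; 12, 48]

a₀ = ⌊√580⌋ = 24.
With m₀=0, d₀=1 and mₖ₊₁ = dₖaₖ − mₖ, dₖ₊₁ = (n − mₖ₊₁²)/dₖ, aₖ₊₁ = ⌊(a₀+mₖ₊₁)/dₖ₊₁⌋:
  k=1: m=24, d=4, a=12
  k=2: m=24, d=1, a=48
d=1 and a=2a₀=48 at k=2, so the next step gives (m, d) = (24, 4) again — its k=1 value — and the period has length 2.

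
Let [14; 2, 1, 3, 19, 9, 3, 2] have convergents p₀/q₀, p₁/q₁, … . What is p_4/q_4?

3045/212

Using pₖ = aₖpₖ₋₁ + pₖ₋₂, qₖ = aₖqₖ₋₁ + qₖ₋₂ (with p₋₁=1, p₋₂=0, q₋₁=0, q₋₂=1):
  k=0: a=14, p=14, q=1
  k=1: a=2, p=29, q=2
  k=2: a=1, p=43, q=3
  k=3: a=3, p=158, q=11
  k=4: a=19, p=3045, q=212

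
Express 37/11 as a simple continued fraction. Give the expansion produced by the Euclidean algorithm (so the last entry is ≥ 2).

[3; 2, 1, 3]

37 = 3·11 + 4
11 = 2·4 + 3
4 = 1·3 + 1
3 = 3·1 + 0  (stop)
So 37/11 = [3; 2, 1, 3].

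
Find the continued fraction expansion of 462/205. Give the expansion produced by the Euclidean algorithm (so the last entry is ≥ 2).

[2; 3, 1, 16, 3]

462 = 2·205 + 52
205 = 3·52 + 49
52 = 1·49 + 3
49 = 16·3 + 1
3 = 3·1 + 0  (stop)
So 462/205 = [2; 3, 1, 16, 3].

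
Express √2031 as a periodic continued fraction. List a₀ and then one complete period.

a₀ = ⌊√2031⌋ = 45.
With m₀=0, d₀=1 and mₖ₊₁ = dₖaₖ − mₖ, dₖ₊₁ = (n − mₖ₊₁²)/dₖ, aₖ₊₁ = ⌊(a₀+mₖ₊₁)/dₖ₊₁⌋:
  k=1: m=45, d=6, a=15
  k=2: m=45, d=1, a=90
d=1 and a=2a₀=90 at k=2, so the next step gives (m, d) = (45, 6) again — its k=1 value — and the period has length 2.

[45; 15, 90]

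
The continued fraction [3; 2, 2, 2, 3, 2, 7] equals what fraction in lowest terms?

2387/699

Using pₖ = aₖpₖ₋₁ + pₖ₋₂ and qₖ = aₖqₖ₋₁ + qₖ₋₂:
  k=0: a=3, p=3, q=1
  k=1: a=2, p=7, q=2
  k=2: a=2, p=17, q=5
  k=3: a=2, p=41, q=12
  k=4: a=3, p=140, q=41
  k=5: a=2, p=321, q=94
  k=6: a=7, p=2387, q=699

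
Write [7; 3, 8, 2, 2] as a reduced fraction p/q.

959/131

Fold from the inside: start with 2/1.
  2 + 1/2 = 5/2
  8 + 2/5 = 42/5
  3 + 5/42 = 131/42
  7 + 42/131 = 959/131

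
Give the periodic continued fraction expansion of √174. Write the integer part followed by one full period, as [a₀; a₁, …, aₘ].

a₀ = ⌊√174⌋ = 13.
With m₀=0, d₀=1 and mₖ₊₁ = dₖaₖ − mₖ, dₖ₊₁ = (n − mₖ₊₁²)/dₖ, aₖ₊₁ = ⌊(a₀+mₖ₊₁)/dₖ₊₁⌋:
  k=1: m=13, d=5, a=5
  k=2: m=12, d=6, a=4
  k=3: m=12, d=5, a=5
  k=4: m=13, d=1, a=26
d=1 and a=2a₀=26 at k=4, so the next step gives (m, d) = (13, 5) again — its k=1 value — and the period has length 4.

[13; 5, 4, 5, 26]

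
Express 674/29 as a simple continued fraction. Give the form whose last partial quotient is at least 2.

[23; 4, 7]

674 = 23·29 + 7
29 = 4·7 + 1
7 = 7·1 + 0  (stop)
So 674/29 = [23; 4, 7].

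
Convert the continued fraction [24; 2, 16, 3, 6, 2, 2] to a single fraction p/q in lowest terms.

83176/3397

Using pₖ = aₖpₖ₋₁ + pₖ₋₂ and qₖ = aₖqₖ₋₁ + qₖ₋₂:
  k=0: a=24, p=24, q=1
  k=1: a=2, p=49, q=2
  k=2: a=16, p=808, q=33
  k=3: a=3, p=2473, q=101
  k=4: a=6, p=15646, q=639
  k=5: a=2, p=33765, q=1379
  k=6: a=2, p=83176, q=3397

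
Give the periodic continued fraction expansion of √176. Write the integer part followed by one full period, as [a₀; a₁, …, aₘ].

a₀ = ⌊√176⌋ = 13.

[13; 3, 1, 3, 26]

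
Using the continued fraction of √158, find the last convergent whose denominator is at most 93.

√158 = [12; 1, 1, 3, 12, 3, 1, 1, 24, …] (period length 8).
Convergents:
  p_0/q_0 = 12/1
  p_1/q_1 = 13/1
  p_2/q_2 = 25/2
  p_3/q_3 = 88/7
  p_4/q_4 = 1081/86
  p_5/q_5 = 3331/265
q_4 = 86 ≤ 93 < 265 = q_5, so the answer is 1081/86.

1081/86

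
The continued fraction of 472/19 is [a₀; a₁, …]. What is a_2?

5

472 = 24·19 + 16   →  a_0 = 24
19 = 1·16 + 3   →  a_1 = 1
16 = 5·3 + 1   →  a_2 = 5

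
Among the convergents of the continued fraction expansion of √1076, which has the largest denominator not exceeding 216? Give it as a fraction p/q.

2657/81

√1076 = [32; 1, 4, 16, 4, 1, 64, …] (period length 6).
Convergents:
  p_0/q_0 = 32/1
  p_1/q_1 = 33/1
  p_2/q_2 = 164/5
  p_3/q_3 = 2657/81
  p_4/q_4 = 10792/329
q_3 = 81 ≤ 216 < 329 = q_4, so the answer is 2657/81.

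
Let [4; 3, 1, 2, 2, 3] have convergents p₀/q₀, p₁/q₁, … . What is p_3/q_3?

Using pₖ = aₖpₖ₋₁ + pₖ₋₂, qₖ = aₖqₖ₋₁ + qₖ₋₂ (with p₋₁=1, p₋₂=0, q₋₁=0, q₋₂=1):
  k=0: a=4, p=4, q=1
  k=1: a=3, p=13, q=3
  k=2: a=1, p=17, q=4
  k=3: a=2, p=47, q=11

47/11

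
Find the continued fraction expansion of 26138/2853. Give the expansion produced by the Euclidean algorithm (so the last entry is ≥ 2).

26138 = 9*2853 + 461
2853 = 6*461 + 87
461 = 5*87 + 26
87 = 3*26 + 9
26 = 2*9 + 8
9 = 1*8 + 1
8 = 8*1 + 0  (stop)
So 26138/2853 = [9; 6, 5, 3, 2, 1, 8].

[9; 6, 5, 3, 2, 1, 8]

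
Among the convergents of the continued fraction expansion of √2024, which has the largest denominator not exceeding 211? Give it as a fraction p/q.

√2024 = [44; 1, 88, …] (period length 2).
Convergents:
  p_0/q_0 = 44/1
  p_1/q_1 = 45/1
  p_2/q_2 = 4004/89
  p_3/q_3 = 4049/90
  p_4/q_4 = 360316/8009
q_3 = 90 ≤ 211 < 8009 = q_4, so the answer is 4049/90.

4049/90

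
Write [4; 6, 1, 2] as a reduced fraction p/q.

Fold from the inside: start with 2/1.
  1 + 1/2 = 3/2
  6 + 2/3 = 20/3
  4 + 3/20 = 83/20

83/20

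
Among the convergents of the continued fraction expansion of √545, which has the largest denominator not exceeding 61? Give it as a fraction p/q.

√545 = [23; 2, 1, 8, 1, 2, 46, …] (period length 6).
Convergents:
  p_0/q_0 = 23/1
  p_1/q_1 = 47/2
  p_2/q_2 = 70/3
  p_3/q_3 = 607/26
  p_4/q_4 = 677/29
  p_5/q_5 = 1961/84
q_4 = 29 ≤ 61 < 84 = q_5, so the answer is 677/29.

677/29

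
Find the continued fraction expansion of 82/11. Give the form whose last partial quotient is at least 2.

82 = 7×11 + 5
11 = 2×5 + 1
5 = 5×1 + 0  (stop)
So 82/11 = [7; 2, 5].

[7; 2, 5]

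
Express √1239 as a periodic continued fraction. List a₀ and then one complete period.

[35; 5, 70]

a₀ = ⌊√1239⌋ = 35.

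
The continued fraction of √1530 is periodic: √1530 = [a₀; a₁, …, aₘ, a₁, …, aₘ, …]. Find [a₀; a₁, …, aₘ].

a₀ = ⌊√1530⌋ = 39.
With m₀=0, d₀=1 and mₖ₊₁ = dₖaₖ − mₖ, dₖ₊₁ = (n − mₖ₊₁²)/dₖ, aₖ₊₁ = ⌊(a₀+mₖ₊₁)/dₖ₊₁⌋:
  k=1: m=39, d=9, a=8
  k=2: m=33, d=49, a=1
  k=3: m=16, d=26, a=2
  k=4: m=36, d=9, a=8
  k=5: m=36, d=26, a=2
  k=6: m=16, d=49, a=1
  k=7: m=33, d=9, a=8
  k=8: m=39, d=1, a=78
d=1 and a=2a₀=78 at k=8, so the next step gives (m, d) = (39, 9) again — its k=1 value — and the period has length 8.

[39; 8, 1, 2, 8, 2, 1, 8, 78]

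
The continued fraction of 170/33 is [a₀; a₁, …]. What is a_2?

170 = 5·33 + 5   →  a_0 = 5
33 = 6·5 + 3   →  a_1 = 6
5 = 1·3 + 2   →  a_2 = 1

1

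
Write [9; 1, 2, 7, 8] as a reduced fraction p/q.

Using pₖ = aₖpₖ₋₁ + pₖ₋₂ and qₖ = aₖqₖ₋₁ + qₖ₋₂:
  k=0: a=9, p=9, q=1
  k=1: a=1, p=10, q=1
  k=2: a=2, p=29, q=3
  k=3: a=7, p=213, q=22
  k=4: a=8, p=1733, q=179

1733/179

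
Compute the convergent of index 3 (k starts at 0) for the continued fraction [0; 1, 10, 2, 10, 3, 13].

Using pₖ = aₖpₖ₋₁ + pₖ₋₂, qₖ = aₖqₖ₋₁ + qₖ₋₂ (with p₋₁=1, p₋₂=0, q₋₁=0, q₋₂=1):
  k=0: a=0, p=0, q=1
  k=1: a=1, p=1, q=1
  k=2: a=10, p=10, q=11
  k=3: a=2, p=21, q=23

21/23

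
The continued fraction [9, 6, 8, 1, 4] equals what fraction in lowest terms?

Using pₖ = aₖpₖ₋₁ + pₖ₋₂ and qₖ = aₖqₖ₋₁ + qₖ₋₂:
  k=0: a=9, p=9, q=1
  k=1: a=6, p=55, q=6
  k=2: a=8, p=449, q=49
  k=3: a=1, p=504, q=55
  k=4: a=4, p=2465, q=269

2465/269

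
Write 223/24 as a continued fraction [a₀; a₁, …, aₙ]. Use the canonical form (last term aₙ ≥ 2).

[9; 3, 2, 3]

223 = 9*24 + 7
24 = 3*7 + 3
7 = 2*3 + 1
3 = 3*1 + 0  (stop)
So 223/24 = [9; 3, 2, 3].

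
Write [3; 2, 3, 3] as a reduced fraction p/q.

79/23

Using pₖ = aₖpₖ₋₁ + pₖ₋₂ and qₖ = aₖqₖ₋₁ + qₖ₋₂:
  k=0: a=3, p=3, q=1
  k=1: a=2, p=7, q=2
  k=2: a=3, p=24, q=7
  k=3: a=3, p=79, q=23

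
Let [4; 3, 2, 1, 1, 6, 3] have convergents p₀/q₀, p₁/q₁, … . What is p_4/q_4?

Using pₖ = aₖpₖ₋₁ + pₖ₋₂, qₖ = aₖqₖ₋₁ + qₖ₋₂ (with p₋₁=1, p₋₂=0, q₋₁=0, q₋₂=1):
  k=0: a=4, p=4, q=1
  k=1: a=3, p=13, q=3
  k=2: a=2, p=30, q=7
  k=3: a=1, p=43, q=10
  k=4: a=1, p=73, q=17

73/17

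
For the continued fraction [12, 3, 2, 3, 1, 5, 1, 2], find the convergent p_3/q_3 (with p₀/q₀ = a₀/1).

Using pₖ = aₖpₖ₋₁ + pₖ₋₂, qₖ = aₖqₖ₋₁ + qₖ₋₂ (with p₋₁=1, p₋₂=0, q₋₁=0, q₋₂=1):
  k=0: a=12, p=12, q=1
  k=1: a=3, p=37, q=3
  k=2: a=2, p=86, q=7
  k=3: a=3, p=295, q=24

295/24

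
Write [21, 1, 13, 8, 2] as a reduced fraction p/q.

5263/240

Using pₖ = aₖpₖ₋₁ + pₖ₋₂ and qₖ = aₖqₖ₋₁ + qₖ₋₂:
  k=0: a=21, p=21, q=1
  k=1: a=1, p=22, q=1
  k=2: a=13, p=307, q=14
  k=3: a=8, p=2478, q=113
  k=4: a=2, p=5263, q=240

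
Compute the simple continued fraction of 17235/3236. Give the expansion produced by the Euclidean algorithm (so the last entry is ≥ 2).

17235 = 5×3236 + 1055
3236 = 3×1055 + 71
1055 = 14×71 + 61
71 = 1×61 + 10
61 = 6×10 + 1
10 = 10×1 + 0  (stop)
So 17235/3236 = [5; 3, 14, 1, 6, 10].

[5; 3, 14, 1, 6, 10]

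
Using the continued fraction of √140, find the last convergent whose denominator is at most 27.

√140 = [11; 1, 4, 1, 22, …] (period length 4).
Convergents:
  p_0/q_0 = 11/1
  p_1/q_1 = 12/1
  p_2/q_2 = 59/5
  p_3/q_3 = 71/6
  p_4/q_4 = 1621/137
q_3 = 6 ≤ 27 < 137 = q_4, so the answer is 71/6.

71/6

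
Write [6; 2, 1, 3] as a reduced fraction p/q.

70/11

Using pₖ = aₖpₖ₋₁ + pₖ₋₂ and qₖ = aₖqₖ₋₁ + qₖ₋₂:
  k=0: a=6, p=6, q=1
  k=1: a=2, p=13, q=2
  k=2: a=1, p=19, q=3
  k=3: a=3, p=70, q=11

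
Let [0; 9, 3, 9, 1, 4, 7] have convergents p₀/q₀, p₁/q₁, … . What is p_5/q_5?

Using pₖ = aₖpₖ₋₁ + pₖ₋₂, qₖ = aₖqₖ₋₁ + qₖ₋₂ (with p₋₁=1, p₋₂=0, q₋₁=0, q₋₂=1):
  k=0: a=0, p=0, q=1
  k=1: a=9, p=1, q=9
  k=2: a=3, p=3, q=28
  k=3: a=9, p=28, q=261
  k=4: a=1, p=31, q=289
  k=5: a=4, p=152, q=1417

152/1417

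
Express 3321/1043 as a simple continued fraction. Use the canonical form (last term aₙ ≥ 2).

3321 = 3×1043 + 192
1043 = 5×192 + 83
192 = 2×83 + 26
83 = 3×26 + 5
26 = 5×5 + 1
5 = 5×1 + 0  (stop)
So 3321/1043 = [3; 5, 2, 3, 5, 5].

[3; 5, 2, 3, 5, 5]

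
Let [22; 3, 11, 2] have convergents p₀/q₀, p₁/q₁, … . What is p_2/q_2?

Using pₖ = aₖpₖ₋₁ + pₖ₋₂, qₖ = aₖqₖ₋₁ + qₖ₋₂ (with p₋₁=1, p₋₂=0, q₋₁=0, q₋₂=1):
  k=0: a=22, p=22, q=1
  k=1: a=3, p=67, q=3
  k=2: a=11, p=759, q=34

759/34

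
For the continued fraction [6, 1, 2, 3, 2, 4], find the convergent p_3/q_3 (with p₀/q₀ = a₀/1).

Using pₖ = aₖpₖ₋₁ + pₖ₋₂, qₖ = aₖqₖ₋₁ + qₖ₋₂ (with p₋₁=1, p₋₂=0, q₋₁=0, q₋₂=1):
  k=0: a=6, p=6, q=1
  k=1: a=1, p=7, q=1
  k=2: a=2, p=20, q=3
  k=3: a=3, p=67, q=10

67/10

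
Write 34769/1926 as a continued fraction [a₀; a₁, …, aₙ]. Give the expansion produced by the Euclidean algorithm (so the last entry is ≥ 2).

34769 = 18×1926 + 101
1926 = 19×101 + 7
101 = 14×7 + 3
7 = 2×3 + 1
3 = 3×1 + 0  (stop)
So 34769/1926 = [18; 19, 14, 2, 3].

[18; 19, 14, 2, 3]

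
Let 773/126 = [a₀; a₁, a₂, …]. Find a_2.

2

773 = 6·126 + 17   →  a_0 = 6
126 = 7·17 + 7   →  a_1 = 7
17 = 2·7 + 3   →  a_2 = 2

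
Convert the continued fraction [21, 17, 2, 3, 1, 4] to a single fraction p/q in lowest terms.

Using pₖ = aₖpₖ₋₁ + pₖ₋₂ and qₖ = aₖqₖ₋₁ + qₖ₋₂:
  k=0: a=21, p=21, q=1
  k=1: a=17, p=358, q=17
  k=2: a=2, p=737, q=35
  k=3: a=3, p=2569, q=122
  k=4: a=1, p=3306, q=157
  k=5: a=4, p=15793, q=750

15793/750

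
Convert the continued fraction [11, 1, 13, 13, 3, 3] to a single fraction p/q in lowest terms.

22331/1872

Fold from the inside: start with 3/1.
  3 + 1/3 = 10/3
  13 + 3/10 = 133/10
  13 + 10/133 = 1739/133
  1 + 133/1739 = 1872/1739
  11 + 1739/1872 = 22331/1872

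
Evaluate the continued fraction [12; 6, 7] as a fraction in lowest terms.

523/43

Fold from the inside: start with 7/1.
  6 + 1/7 = 43/7
  12 + 7/43 = 523/43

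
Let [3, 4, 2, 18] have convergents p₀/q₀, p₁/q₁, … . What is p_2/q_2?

Using pₖ = aₖpₖ₋₁ + pₖ₋₂, qₖ = aₖqₖ₋₁ + qₖ₋₂ (with p₋₁=1, p₋₂=0, q₋₁=0, q₋₂=1):
  k=0: a=3, p=3, q=1
  k=1: a=4, p=13, q=4
  k=2: a=2, p=29, q=9

29/9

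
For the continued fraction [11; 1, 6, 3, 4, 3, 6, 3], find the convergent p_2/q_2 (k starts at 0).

Using pₖ = aₖpₖ₋₁ + pₖ₋₂, qₖ = aₖqₖ₋₁ + qₖ₋₂ (with p₋₁=1, p₋₂=0, q₋₁=0, q₋₂=1):
  k=0: a=11, p=11, q=1
  k=1: a=1, p=12, q=1
  k=2: a=6, p=83, q=7

83/7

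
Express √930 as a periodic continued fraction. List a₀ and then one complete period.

[30; 2, 60]

a₀ = ⌊√930⌋ = 30.
With m₀=0, d₀=1 and mₖ₊₁ = dₖaₖ − mₖ, dₖ₊₁ = (n − mₖ₊₁²)/dₖ, aₖ₊₁ = ⌊(a₀+mₖ₊₁)/dₖ₊₁⌋:
  k=1: m=30, d=30, a=2
  k=2: m=30, d=1, a=60
d=1 and a=2a₀=60 at k=2, so the next step gives (m, d) = (30, 30) again — its k=1 value — and the period has length 2.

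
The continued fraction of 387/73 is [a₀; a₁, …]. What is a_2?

3

387 = 5·73 + 22   →  a_0 = 5
73 = 3·22 + 7   →  a_1 = 3
22 = 3·7 + 1   →  a_2 = 3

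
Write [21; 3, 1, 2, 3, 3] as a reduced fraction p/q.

2595/122

Using pₖ = aₖpₖ₋₁ + pₖ₋₂ and qₖ = aₖqₖ₋₁ + qₖ₋₂:
  k=0: a=21, p=21, q=1
  k=1: a=3, p=64, q=3
  k=2: a=1, p=85, q=4
  k=3: a=2, p=234, q=11
  k=4: a=3, p=787, q=37
  k=5: a=3, p=2595, q=122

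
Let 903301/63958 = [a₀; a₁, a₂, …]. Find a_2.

9

903301 = 14·63958 + 7889   →  a_0 = 14
63958 = 8·7889 + 846   →  a_1 = 8
7889 = 9·846 + 275   →  a_2 = 9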